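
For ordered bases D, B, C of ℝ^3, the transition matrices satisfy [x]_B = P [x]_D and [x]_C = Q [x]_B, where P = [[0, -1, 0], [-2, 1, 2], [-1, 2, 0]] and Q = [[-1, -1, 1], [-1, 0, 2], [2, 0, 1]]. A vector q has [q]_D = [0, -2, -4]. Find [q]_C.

First [q]_B = P [q]_D = [2, -10, -4].
Then [q]_C = Q [q]_B = [4, -10, 0].

[4, -10, 0]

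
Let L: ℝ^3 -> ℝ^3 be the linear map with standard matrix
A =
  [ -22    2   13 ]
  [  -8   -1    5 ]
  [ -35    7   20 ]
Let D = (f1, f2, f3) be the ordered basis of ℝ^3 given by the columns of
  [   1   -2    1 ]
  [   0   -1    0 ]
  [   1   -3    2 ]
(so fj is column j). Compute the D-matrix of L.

With P the matrix whose columns are f1, ..., f3, [L]_D = P^(-1) A P.
Column by column: L(f1) = A f1 = [-9, -3, -15]; its D-coordinates [0, 3, -3] give column 1.
Continuing for each basis vector yields [L]_D = [[0, 1, 1], [3, -2, -2], [-3, -2, -1]].

[[0, 1, 1], [3, -2, -2], [-3, -2, -1]]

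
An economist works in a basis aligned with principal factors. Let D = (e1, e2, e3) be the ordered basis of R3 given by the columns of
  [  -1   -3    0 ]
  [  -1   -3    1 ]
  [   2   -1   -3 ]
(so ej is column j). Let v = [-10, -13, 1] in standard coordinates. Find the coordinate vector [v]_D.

[v]_D is the unique c with M c = v, where M has columns e1, ..., e3.
Row-reducing the augmented matrix [M | v] gives c = (-2, 4, -3).
Check: -2e1 + 4e2 - 3e3 = [-10, -13, 1].

[-2, 4, -3]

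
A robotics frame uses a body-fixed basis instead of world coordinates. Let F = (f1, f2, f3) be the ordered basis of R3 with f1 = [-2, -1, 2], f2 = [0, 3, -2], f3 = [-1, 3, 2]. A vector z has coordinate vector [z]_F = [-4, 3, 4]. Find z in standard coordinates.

The coordinates say z = -4f1 + 3f2 + 4f3; adding the scaled basis vectors gives [4, 25, -6].

[4, 25, -6]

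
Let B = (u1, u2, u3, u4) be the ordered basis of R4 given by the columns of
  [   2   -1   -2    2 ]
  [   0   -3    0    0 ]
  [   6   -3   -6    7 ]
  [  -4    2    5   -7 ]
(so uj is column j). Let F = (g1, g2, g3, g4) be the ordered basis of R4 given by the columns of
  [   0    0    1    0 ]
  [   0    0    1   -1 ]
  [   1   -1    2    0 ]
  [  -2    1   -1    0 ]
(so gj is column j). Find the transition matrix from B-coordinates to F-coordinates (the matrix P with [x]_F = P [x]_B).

Let M have columns uj and N have columns gj. Then for every x, N [x]_F = x = M [x]_B, so P = N^(-1) M.
Since det N = 1, N^(-1) has integer entries; multiplying gives P = [[0, 0, -1, 2], [-2, 1, 1, -1], [2, -1, -2, 2], [2, 2, -2, 2]].

[[0, 0, -1, 2], [-2, 1, 1, -1], [2, -1, -2, 2], [2, 2, -2, 2]]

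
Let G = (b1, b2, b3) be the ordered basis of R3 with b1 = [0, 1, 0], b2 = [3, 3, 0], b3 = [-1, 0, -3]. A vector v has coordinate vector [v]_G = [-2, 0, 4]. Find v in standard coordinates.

[-4, -2, -12]

The coordinates say v = -2b1 + 0·b2 + 4b3; adding the scaled basis vectors gives [-4, -2, -12].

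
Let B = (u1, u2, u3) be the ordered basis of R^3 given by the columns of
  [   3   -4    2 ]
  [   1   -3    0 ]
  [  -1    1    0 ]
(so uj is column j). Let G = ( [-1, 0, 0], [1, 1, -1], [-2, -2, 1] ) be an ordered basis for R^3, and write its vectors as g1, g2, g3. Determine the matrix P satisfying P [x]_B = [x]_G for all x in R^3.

[[-2, 1, -2], [1, 1, 0], [0, 2, 0]]

Let M have columns uj and N have columns gj. Then for every x, N [x]_G = x = M [x]_B, so P = N^(-1) M.
Since det N = 1, N^(-1) has integer entries; multiplying gives P = [[-2, 1, -2], [1, 1, 0], [0, 2, 0]].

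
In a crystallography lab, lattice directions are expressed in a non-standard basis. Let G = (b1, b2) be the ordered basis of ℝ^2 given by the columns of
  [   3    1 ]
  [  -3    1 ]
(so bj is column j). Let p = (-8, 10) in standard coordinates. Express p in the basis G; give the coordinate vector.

(-3, 1)

We seek scalars with c_1 b1 + c_2 b2 = p; equivalently solve M c = p where the columns of M are b1, b2.
System: 3c_1 + c_2 = -8, -3c_1 + c_2 = 10; solving gives c_1 = -3, c_2 = 1.
Check: -3b1 + b2 = (-8, 10).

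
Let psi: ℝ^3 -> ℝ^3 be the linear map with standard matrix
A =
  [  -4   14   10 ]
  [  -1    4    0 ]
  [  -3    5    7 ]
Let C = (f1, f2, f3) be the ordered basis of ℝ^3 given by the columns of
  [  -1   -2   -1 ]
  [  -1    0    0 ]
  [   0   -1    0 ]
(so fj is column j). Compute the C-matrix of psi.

The j-th column of [psi]_C is [psi(fj)]_C.
psi(f1) = A f1 = <-10, -3, -2> = 3f1 + 2f2 + 3f3, so column 1 is <3, 2, 3>.
Repeating for f2, f3 and assembling the columns gives [[3, -2, -1], [2, 1, -3], [3, 2, 3]].

[[3, -2, -1], [2, 1, -3], [3, 2, 3]]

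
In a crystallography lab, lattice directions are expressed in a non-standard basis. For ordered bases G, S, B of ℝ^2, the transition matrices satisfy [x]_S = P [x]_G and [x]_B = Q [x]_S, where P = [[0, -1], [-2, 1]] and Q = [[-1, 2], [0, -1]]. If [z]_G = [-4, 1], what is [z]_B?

Composing the changes, [z]_B = Q P [z]_G.
Q P = [[-4, 3], [2, -1]]; applying this to [-4, 1] gives [19, -9].

[19, -9]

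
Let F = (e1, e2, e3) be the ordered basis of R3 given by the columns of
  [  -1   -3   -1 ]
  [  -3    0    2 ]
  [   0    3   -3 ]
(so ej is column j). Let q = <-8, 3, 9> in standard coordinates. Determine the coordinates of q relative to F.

We seek scalars with c_1 e1 + ... + c_3 e3 = q; equivalently solve M c = q where the columns of M are e1, ..., e3.
Row-reducing the augmented matrix [M | q] gives c = (-1, 3, 0).
Check: -e1 + 3e2 + 0·e3 = <-8, 3, 9>.

<-1, 3, 0>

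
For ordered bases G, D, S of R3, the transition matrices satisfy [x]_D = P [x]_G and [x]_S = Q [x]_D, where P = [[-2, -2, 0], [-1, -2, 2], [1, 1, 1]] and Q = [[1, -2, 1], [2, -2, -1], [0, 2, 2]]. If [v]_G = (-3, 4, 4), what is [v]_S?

(-3, -15, 16)

First [v]_D = P [v]_G = (-2, 3, 5).
Then [v]_S = Q [v]_D = (-3, -15, 16).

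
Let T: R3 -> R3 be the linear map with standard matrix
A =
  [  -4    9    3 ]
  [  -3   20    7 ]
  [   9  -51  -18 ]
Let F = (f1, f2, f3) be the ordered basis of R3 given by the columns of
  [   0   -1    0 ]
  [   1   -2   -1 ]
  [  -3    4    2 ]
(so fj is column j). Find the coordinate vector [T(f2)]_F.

Column 2 of [T]_F is the F-coordinate vector of T(f2).
In standard coordinates T(f2) = A f2 = <-2, -9, 21>.
Converting to F: <-2, -9, 21> = -3f1 + 2f2 + 2f3, so the coordinate vector is <-3, 2, 2>.

<-3, 2, 2>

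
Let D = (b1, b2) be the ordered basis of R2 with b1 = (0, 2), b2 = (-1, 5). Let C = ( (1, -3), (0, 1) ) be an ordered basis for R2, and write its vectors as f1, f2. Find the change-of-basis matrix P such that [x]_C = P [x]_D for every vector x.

Let M have columns bj and N have columns fj. Then for every x, N [x]_C = x = M [x]_D, so P = N^(-1) M.
Since det N = 1, N^(-1) has integer entries; multiplying gives P = [[0, -1], [2, 2]].

[[0, -1], [2, 2]]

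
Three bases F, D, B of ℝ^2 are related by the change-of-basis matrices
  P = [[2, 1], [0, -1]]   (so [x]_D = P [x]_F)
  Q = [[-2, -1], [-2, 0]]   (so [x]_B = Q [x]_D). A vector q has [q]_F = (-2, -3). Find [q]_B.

(11, 14)

First [q]_D = P [q]_F = (-7, 3).
Then [q]_B = Q [q]_D = (11, 14).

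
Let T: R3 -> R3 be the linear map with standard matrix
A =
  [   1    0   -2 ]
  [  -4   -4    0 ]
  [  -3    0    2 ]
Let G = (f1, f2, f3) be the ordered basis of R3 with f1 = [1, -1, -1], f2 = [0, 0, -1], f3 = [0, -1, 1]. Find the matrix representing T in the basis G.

[[3, 2, -2], [-1, -2, -2], [-3, -2, -2]]

Let P have columns f1, ..., f3. Then [T]_G = P^(-1) A P.
Here det P = -1, so P^(-1) is integer; computing A P first and then P^(-1)(A P) gives [[3, 2, -2], [-1, -2, -2], [-3, -2, -2]].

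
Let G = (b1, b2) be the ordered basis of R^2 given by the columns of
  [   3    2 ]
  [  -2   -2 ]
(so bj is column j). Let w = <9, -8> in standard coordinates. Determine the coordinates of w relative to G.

<1, 3>

We seek scalars with c_1 b1 + c_2 b2 = w; equivalently solve M c = w where the columns of M are b1, b2.
System: 3c_1 + 2c_2 = 9, -2c_1 - 2c_2 = -8; solving gives c_1 = 1, c_2 = 3.
Check: b1 + 3b2 = <9, -8>.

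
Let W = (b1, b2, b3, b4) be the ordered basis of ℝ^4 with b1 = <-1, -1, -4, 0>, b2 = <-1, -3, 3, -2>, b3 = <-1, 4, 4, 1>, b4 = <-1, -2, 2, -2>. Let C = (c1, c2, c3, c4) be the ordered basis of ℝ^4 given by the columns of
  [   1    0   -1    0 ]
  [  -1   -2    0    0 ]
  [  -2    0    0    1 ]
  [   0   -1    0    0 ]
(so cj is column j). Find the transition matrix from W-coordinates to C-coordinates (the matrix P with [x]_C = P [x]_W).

[[1, -1, -2, -2], [0, 2, -1, 2], [2, 0, -1, -1], [-2, 1, 0, -2]]

Column j of P is [bj]_C, since P maps W-coordinates to C-coordinates.
Expressing b1 in C: b1 = c1 + 0·c2 + 2c3 - 2c4, so column 1 of P is <1, 0, 2, -2>.
Doing the same for each bj gives P = [[1, -1, -2, -2], [0, 2, -1, 2], [2, 0, -1, -1], [-2, 1, 0, -2]].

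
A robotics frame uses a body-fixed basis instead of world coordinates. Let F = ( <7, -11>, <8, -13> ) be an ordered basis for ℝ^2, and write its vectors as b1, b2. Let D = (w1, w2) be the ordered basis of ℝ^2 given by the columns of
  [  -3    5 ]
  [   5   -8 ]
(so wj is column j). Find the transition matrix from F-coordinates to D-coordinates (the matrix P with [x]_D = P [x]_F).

[[1, -1], [2, 1]]

Let M have columns bj and N have columns wj. Then for every x, N [x]_D = x = M [x]_F, so P = N^(-1) M.
Since det N = -1, N^(-1) has integer entries; multiplying gives P = [[1, -1], [2, 1]].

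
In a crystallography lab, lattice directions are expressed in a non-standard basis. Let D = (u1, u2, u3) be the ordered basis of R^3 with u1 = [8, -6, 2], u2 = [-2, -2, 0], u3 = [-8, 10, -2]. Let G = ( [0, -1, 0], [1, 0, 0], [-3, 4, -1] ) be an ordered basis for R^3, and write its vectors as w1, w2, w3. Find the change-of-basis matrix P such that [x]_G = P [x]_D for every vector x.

[[-2, 2, -2], [2, -2, -2], [-2, 0, 2]]

Column j of P is [uj]_G, since P maps D-coordinates to G-coordinates.
Expressing u1 in G: u1 = -2w1 + 2w2 - 2w3, so column 1 of P is [-2, 2, -2].
Doing the same for each uj gives P = [[-2, 2, -2], [2, -2, -2], [-2, 0, 2]].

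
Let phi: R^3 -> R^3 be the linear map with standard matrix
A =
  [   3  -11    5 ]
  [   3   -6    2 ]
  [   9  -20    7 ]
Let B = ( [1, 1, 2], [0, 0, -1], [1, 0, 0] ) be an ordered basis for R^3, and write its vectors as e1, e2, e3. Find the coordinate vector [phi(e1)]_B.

Compute phi(e1) = A e1 = [2, 1, 3] in standard coordinates.
Then write this in B-coordinates: solve for y in y_1 e1 + ... + y_3 e3 = [2, 1, 3].
This gives y = [1, -1, 1], which is column 1 of [phi]_B.

[1, -1, 1]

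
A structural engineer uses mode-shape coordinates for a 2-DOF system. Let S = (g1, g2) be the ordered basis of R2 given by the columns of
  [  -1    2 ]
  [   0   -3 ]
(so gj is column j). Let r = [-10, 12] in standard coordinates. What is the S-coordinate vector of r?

Write r = c_1 g1 + c_2 g2 and solve for the c_i.
System: -c_1 + 2c_2 = -10, 0c_1 - 3c_2 = 12; solving gives c_1 = 2, c_2 = -4.
Check: 2g1 - 4g2 = [-10, 12].

[2, -4]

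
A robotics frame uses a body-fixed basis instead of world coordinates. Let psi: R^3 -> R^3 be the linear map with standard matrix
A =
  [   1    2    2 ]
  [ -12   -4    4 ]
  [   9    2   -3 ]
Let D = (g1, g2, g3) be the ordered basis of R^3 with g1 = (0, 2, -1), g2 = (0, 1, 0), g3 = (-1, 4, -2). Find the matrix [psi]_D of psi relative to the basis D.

[[-3, 2, 1], [2, 0, -2], [-2, -2, -3]]

Let P have columns g1, ..., g3. Then [psi]_D = P^(-1) A P.
Here det P = -1, so P^(-1) is integer; computing A P first and then P^(-1)(A P) gives [[-3, 2, 1], [2, 0, -2], [-2, -2, -3]].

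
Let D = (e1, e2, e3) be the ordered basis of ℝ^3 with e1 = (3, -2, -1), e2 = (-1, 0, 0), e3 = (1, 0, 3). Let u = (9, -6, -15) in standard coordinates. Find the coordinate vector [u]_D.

[u]_D is the unique c with M c = u, where M has columns e1, ..., e3.
Gaussian elimination on [M | u] yields c = (3, -4, -4).
Check: 3e1 - 4e2 - 4e3 = (9, -6, -15).

(3, -4, -4)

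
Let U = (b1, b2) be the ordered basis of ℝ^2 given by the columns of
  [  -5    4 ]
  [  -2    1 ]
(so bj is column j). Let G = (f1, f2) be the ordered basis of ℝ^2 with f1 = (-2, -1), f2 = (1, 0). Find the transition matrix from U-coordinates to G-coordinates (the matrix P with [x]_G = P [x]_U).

[[2, -1], [-1, 2]]

Column j of P is [bj]_G, since P maps U-coordinates to G-coordinates.
Expressing b1 in G: b1 = 2f1 - f2, so column 1 of P is (2, -1).
Doing the same for each bj gives P = [[2, -1], [-1, 2]].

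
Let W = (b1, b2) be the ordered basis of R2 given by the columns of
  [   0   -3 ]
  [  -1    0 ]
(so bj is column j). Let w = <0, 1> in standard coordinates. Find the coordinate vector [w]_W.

<-1, 0>

We seek scalars with c_1 b1 + c_2 b2 = w; equivalently solve M c = w where the columns of M are b1, b2.
System: 0c_1 - 3c_2 = 0, -c_1 + 0c_2 = 1; solving gives c_1 = -1, c_2 = 0.
Check: -b1 + 0·b2 = <0, 1>.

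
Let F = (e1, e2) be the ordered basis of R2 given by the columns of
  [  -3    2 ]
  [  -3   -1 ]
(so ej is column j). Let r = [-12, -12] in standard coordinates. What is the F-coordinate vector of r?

[4, 0]

[r]_F is the unique c with M c = r, where M has columns e1, e2.
System: -3c_1 + 2c_2 = -12, -3c_1 - c_2 = -12; solving gives c_1 = 4, c_2 = 0.
Check: 4e1 + 0·e2 = [-12, -12].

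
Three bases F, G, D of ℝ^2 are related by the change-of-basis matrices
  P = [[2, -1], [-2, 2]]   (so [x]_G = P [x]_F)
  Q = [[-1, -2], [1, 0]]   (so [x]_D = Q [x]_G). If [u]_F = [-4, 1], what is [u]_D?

Composing the changes, [u]_D = Q P [u]_F.
Q P = [[2, -3], [2, -1]]; applying this to [-4, 1] gives [-11, -9].

[-11, -9]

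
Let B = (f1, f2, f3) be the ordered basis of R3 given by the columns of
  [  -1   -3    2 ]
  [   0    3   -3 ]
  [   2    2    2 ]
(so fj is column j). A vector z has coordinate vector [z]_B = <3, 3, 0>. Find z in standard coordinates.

<-12, 9, 12>

By definition z = 3f1 + 3f2 + 0·f3.
Summing componentwise gives <-12, 9, 12>.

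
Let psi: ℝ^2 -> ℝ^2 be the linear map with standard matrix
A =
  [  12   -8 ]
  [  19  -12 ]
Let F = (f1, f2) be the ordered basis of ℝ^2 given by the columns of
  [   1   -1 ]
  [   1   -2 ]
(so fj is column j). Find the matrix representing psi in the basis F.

[[1, 3], [-3, -1]]

With P the matrix whose columns are f1, f2, [psi]_F = P^(-1) A P.
Column by column: psi(f1) = A f1 = [4, 7]; its F-coordinates [1, -3] give column 1.
Continuing for each basis vector yields [psi]_F = [[1, 3], [-3, -1]].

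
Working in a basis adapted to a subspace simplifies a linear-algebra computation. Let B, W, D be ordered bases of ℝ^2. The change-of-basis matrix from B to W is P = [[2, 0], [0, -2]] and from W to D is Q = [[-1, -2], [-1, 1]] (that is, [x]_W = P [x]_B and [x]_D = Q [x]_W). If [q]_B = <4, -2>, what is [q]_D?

Apply P to get W-coordinates <8, 4>, then Q to get D-coordinates.
The result is [q]_D = <-16, -4>.

<-16, -4>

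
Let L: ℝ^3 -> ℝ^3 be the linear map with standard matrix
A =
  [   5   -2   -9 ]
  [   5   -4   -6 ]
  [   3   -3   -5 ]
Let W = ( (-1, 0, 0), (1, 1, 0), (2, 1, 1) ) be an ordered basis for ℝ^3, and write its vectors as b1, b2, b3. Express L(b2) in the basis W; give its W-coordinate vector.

Compute L(b2) = A b2 = (3, 1, 0) in standard coordinates.
Then write this in W-coordinates: solve for y in y_1 b1 + ... + y_3 b3 = (3, 1, 0).
This gives y = (-2, 1, 0), which is column 2 of [L]_W.

(-2, 1, 0)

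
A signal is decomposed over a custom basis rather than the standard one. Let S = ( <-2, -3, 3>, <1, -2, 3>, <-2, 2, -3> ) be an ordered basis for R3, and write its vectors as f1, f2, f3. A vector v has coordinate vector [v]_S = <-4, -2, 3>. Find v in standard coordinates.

<0, 22, -27>

The coordinates say v = -4f1 - 2f2 + 3f3; adding the scaled basis vectors gives <0, 22, -27>.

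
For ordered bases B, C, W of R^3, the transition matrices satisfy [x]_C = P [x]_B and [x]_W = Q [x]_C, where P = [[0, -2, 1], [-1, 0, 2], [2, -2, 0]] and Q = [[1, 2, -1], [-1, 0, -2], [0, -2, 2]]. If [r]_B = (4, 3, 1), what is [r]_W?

Apply P to get C-coordinates (-5, -2, 2), then Q to get W-coordinates.
The result is [r]_W = (-11, 1, 8).

(-11, 1, 8)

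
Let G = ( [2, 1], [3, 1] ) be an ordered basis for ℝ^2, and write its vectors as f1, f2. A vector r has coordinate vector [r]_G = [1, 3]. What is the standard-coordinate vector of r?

[11, 4]

The coordinates say r = f1 + 3f2; adding the scaled basis vectors gives [11, 4].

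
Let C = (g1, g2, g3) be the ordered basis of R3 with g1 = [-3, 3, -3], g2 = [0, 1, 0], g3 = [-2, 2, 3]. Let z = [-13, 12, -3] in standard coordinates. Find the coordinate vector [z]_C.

[3, -1, 2]

Write z = c_1 g1 + ... + c_3 g3 and solve for the c_i.
Gaussian elimination on [M | z] yields c = (3, -1, 2).
Check: 3g1 - g2 + 2g3 = [-13, 12, -3].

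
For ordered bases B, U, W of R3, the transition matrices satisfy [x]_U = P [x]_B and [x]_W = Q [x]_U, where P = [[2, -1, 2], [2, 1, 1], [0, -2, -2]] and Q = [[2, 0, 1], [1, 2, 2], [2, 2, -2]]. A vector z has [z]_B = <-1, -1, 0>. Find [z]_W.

<0, -3, -12>

First [z]_U = P [z]_B = <-1, -3, 2>.
Then [z]_W = Q [z]_U = <0, -3, -12>.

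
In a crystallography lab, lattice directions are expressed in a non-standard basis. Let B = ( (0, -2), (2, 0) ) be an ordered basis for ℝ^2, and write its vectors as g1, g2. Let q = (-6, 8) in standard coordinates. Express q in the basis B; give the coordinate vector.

[q]_B is the unique c with M c = q, where M has columns g1, g2.
System: 0c_1 + 2c_2 = -6, -2c_1 + 0c_2 = 8; solving gives c_1 = -4, c_2 = -3.
Check: -4g1 - 3g2 = (-6, 8).

(-4, -3)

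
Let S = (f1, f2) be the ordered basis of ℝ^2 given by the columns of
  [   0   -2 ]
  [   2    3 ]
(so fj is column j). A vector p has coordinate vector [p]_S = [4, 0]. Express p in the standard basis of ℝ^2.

[0, 8]

The coordinates say p = 4f1 + 0·f2; adding the scaled basis vectors gives [0, 8].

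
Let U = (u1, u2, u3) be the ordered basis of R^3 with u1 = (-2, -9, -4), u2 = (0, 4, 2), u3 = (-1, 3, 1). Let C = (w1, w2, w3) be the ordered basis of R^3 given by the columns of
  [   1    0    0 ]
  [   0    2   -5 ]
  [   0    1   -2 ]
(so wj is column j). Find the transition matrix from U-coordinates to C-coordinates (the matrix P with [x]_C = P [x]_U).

Take x = uj: its U-coordinates are the j-th standard unit vector, so P e_j — column j of P — equals [uj]_C.
u1 = -2w1 - 2w2 + w3, giving column 1 = (-2, -2, 1); repeating for each j gives P = [[-2, 0, -1], [-2, 2, -1], [1, 0, -1]].

[[-2, 0, -1], [-2, 2, -1], [1, 0, -1]]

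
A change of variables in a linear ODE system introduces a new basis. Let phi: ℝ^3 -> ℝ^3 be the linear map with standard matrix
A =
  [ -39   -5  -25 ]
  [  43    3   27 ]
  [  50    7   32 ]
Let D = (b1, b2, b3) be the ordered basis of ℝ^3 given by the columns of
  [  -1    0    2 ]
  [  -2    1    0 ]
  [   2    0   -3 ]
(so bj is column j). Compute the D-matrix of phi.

The j-th column of [phi]_D is [phi(bj)]_D.
phi(b1) = A b1 = [-1, 5, 0] = -3b1 - b2 - 2b3, so column 1 is [-3, -1, -2].
Repeating for b2, b3 and assembling the columns gives [[-3, -1, -1], [-1, 1, 3], [-2, -3, -2]].

[[-3, -1, -1], [-1, 1, 3], [-2, -3, -2]]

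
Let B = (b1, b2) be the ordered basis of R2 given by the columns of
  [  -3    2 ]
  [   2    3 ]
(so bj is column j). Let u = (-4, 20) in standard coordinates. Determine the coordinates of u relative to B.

[u]_B is the unique c with M c = u, where M has columns b1, b2.
System: -3c_1 + 2c_2 = -4, 2c_1 + 3c_2 = 20; solving gives c_1 = 4, c_2 = 4.
Check: 4b1 + 4b2 = (-4, 20).

(4, 4)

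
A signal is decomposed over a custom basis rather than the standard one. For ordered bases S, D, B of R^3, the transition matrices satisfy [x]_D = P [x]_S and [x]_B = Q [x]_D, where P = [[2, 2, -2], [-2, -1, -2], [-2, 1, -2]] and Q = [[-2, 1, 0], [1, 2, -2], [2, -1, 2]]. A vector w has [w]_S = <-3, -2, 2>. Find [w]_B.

<32, -6, -32>

Apply P to get D-coordinates <-14, 4, 0>, then Q to get B-coordinates.
The result is [w]_B = <32, -6, -32>.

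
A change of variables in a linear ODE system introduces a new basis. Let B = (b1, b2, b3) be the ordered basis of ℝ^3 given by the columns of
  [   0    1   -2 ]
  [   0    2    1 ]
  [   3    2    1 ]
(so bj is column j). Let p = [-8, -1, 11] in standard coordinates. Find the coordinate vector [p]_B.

[4, -2, 3]

Write p = c_1 b1 + ... + c_3 b3 and solve for the c_i.
Gaussian elimination on [M | p] yields c = (4, -2, 3).
Check: 4b1 - 2b2 + 3b3 = [-8, -1, 11].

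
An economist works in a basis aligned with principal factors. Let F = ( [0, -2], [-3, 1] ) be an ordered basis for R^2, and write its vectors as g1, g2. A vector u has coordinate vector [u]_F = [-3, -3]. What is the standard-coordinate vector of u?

[9, 3]

u = M [u]_F, where M has columns g1, g2.
Carrying out the matrix-vector product, u = [9, 3].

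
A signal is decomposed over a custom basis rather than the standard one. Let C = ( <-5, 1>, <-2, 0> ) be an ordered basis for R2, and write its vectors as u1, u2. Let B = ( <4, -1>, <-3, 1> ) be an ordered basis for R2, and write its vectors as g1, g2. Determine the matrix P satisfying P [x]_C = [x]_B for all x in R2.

[[-2, -2], [-1, -2]]

Let M have columns uj and N have columns gj. Then for every x, N [x]_B = x = M [x]_C, so P = N^(-1) M.
Since det N = 1, N^(-1) has integer entries; multiplying gives P = [[-2, -2], [-1, -2]].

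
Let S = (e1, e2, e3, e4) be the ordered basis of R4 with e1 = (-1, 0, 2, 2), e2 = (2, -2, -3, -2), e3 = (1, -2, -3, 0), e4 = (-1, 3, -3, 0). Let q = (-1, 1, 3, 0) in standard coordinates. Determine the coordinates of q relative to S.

[q]_S is the unique c with M c = q, where M has columns e1, ..., e4.
Row-reducing the augmented matrix [M | q] gives c = (-3, -3, 1, -1).
Check: -3e1 - 3e2 + e3 - e4 = (-1, 1, 3, 0).

(-3, -3, 1, -1)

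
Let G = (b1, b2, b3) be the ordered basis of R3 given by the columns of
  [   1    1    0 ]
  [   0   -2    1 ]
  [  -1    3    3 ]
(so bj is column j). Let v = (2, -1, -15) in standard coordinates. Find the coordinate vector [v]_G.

Write v = c_1 b1 + ... + c_3 b3 and solve for the c_i.
Gaussian elimination on [M | v] yields c = (3, -1, -3).
Check: 3b1 - b2 - 3b3 = (2, -1, -15).

(3, -1, -3)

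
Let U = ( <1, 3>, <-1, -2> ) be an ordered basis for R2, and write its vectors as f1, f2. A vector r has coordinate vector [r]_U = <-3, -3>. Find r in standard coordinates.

By definition r = -3f1 - 3f2.
Summing componentwise gives <0, -3>.

<0, -3>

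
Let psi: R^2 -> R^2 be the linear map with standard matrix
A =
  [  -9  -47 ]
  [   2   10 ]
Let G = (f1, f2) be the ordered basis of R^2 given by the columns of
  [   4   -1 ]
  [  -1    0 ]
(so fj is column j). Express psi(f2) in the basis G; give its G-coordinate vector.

Column 2 of [psi]_G is the G-coordinate vector of psi(f2).
In standard coordinates psi(f2) = A f2 = [9, -2].
Converting to G: [9, -2] = 2f1 - f2, so the coordinate vector is [2, -1].

[2, -1]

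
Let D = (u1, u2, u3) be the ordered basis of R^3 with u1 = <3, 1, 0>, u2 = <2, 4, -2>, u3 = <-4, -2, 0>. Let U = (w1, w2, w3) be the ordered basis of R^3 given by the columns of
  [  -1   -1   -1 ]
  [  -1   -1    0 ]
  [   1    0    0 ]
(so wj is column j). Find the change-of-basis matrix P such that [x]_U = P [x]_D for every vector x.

[[0, -2, 0], [-1, -2, 2], [-2, 2, 2]]

Take x = uj: its D-coordinates are the j-th standard unit vector, so P e_j — column j of P — equals [uj]_U.
u1 = 0·w1 - w2 - 2w3, giving column 1 = <0, -1, -2>; repeating for each j gives P = [[0, -2, 0], [-1, -2, 2], [-2, 2, 2]].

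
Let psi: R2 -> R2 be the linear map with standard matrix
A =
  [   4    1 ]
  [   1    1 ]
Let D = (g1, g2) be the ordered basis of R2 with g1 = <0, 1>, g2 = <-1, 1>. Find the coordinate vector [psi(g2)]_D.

Compute psi(g2) = A g2 = <-3, 0> in standard coordinates.
Then write this in D-coordinates: solve for y in y_1 g1 + y_2 g2 = <-3, 0>.
This gives y = <-3, 3>, which is column 2 of [psi]_D.

<-3, 3>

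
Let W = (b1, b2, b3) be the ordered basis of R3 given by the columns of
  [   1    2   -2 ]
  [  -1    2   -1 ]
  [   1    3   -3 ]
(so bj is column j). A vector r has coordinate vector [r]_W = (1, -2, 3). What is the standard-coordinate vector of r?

The coordinates say r = b1 - 2b2 + 3b3; adding the scaled basis vectors gives (-9, -8, -14).

(-9, -8, -14)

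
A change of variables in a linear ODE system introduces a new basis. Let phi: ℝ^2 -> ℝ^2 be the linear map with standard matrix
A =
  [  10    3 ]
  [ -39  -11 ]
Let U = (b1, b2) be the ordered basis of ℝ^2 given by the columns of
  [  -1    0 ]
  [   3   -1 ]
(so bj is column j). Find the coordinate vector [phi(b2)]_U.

Column 2 of [phi]_U is the U-coordinate vector of phi(b2).
In standard coordinates phi(b2) = A b2 = <-3, 11>.
Converting to U: <-3, 11> = 3b1 - 2b2, so the coordinate vector is <3, -2>.

<3, -2>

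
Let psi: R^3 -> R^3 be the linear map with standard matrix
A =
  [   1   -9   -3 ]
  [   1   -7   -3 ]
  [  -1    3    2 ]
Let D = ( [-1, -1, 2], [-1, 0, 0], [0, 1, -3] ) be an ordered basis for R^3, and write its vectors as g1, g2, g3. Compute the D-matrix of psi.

[[-2, 2, -3], [0, -1, 3], [-2, 1, -1]]

With P the matrix whose columns are g1, ..., g3, [psi]_D = P^(-1) A P.
Column by column: psi(g1) = A g1 = [2, 0, 2]; its D-coordinates [-2, 0, -2] give column 1.
Continuing for each basis vector yields [psi]_D = [[-2, 2, -3], [0, -1, 3], [-2, 1, -1]].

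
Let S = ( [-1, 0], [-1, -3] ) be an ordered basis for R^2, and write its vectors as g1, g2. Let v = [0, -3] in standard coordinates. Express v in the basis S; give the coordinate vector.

Write v = c_1 g1 + c_2 g2 and solve for the c_i.
System: -c_1 - c_2 = 0, 0c_1 - 3c_2 = -3; solving gives c_1 = -1, c_2 = 1.
Check: -g1 + g2 = [0, -3].

[-1, 1]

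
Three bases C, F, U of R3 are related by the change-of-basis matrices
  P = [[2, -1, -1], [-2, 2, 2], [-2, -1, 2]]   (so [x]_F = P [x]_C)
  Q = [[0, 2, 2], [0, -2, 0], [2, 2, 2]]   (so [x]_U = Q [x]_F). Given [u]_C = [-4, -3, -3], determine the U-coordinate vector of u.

Apply P to get F-coordinates [-2, -4, 5], then Q to get U-coordinates.
The result is [u]_U = [2, 8, -2].

[2, 8, -2]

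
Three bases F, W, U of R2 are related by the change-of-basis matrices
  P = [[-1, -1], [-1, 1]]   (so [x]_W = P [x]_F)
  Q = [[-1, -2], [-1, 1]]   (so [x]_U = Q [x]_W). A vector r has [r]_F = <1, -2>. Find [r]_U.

<5, -4>

First [r]_W = P [r]_F = <1, -3>.
Then [r]_U = Q [r]_W = <5, -4>.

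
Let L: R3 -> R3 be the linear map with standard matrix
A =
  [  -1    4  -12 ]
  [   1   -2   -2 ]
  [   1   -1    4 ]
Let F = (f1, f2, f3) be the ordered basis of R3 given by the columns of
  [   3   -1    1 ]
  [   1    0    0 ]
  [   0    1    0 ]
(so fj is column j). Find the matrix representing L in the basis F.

[[1, -3, 1], [2, 3, 1], [0, 1, -3]]

With P the matrix whose columns are f1, ..., f3, [L]_F = P^(-1) A P.
Column by column: L(f1) = A f1 = <1, 1, 2>; its F-coordinates <1, 2, 0> give column 1.
Continuing for each basis vector yields [L]_F = [[1, -3, 1], [2, 3, 1], [0, 1, -3]].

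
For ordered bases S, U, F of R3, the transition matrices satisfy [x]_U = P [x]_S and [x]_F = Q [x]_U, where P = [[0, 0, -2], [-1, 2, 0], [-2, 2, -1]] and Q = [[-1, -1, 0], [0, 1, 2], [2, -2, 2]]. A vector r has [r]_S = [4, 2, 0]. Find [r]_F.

[0, -8, -8]

First [r]_U = P [r]_S = [0, 0, -4].
Then [r]_F = Q [r]_U = [0, -8, -8].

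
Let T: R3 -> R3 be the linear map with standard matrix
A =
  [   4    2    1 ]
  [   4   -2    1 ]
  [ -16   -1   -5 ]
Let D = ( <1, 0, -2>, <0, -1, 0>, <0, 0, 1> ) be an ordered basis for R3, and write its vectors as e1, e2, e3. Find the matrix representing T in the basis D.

Let P have columns e1, ..., e3. Then [T]_D = P^(-1) A P.
Here det P = -1, so P^(-1) is integer; computing A P first and then P^(-1)(A P) gives [[2, -2, 1], [-2, -2, -1], [-2, -3, -3]].

[[2, -2, 1], [-2, -2, -1], [-2, -3, -3]]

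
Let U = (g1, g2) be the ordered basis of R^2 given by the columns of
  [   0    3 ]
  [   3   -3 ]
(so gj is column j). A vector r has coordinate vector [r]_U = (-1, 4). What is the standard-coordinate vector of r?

r = M [r]_U, where M has columns g1, g2.
Carrying out the matrix-vector product, r = (12, -15).

(12, -15)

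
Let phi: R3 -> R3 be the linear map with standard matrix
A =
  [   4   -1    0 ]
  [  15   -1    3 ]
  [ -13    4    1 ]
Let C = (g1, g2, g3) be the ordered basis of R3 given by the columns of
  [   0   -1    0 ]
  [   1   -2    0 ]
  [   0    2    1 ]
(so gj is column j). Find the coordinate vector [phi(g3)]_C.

Compute phi(g3) = A g3 = [0, 3, 1] in standard coordinates.
Then write this in C-coordinates: solve for y in y_1 g1 + ... + y_3 g3 = [0, 3, 1].
This gives y = [3, 0, 1], which is column 3 of [phi]_C.

[3, 0, 1]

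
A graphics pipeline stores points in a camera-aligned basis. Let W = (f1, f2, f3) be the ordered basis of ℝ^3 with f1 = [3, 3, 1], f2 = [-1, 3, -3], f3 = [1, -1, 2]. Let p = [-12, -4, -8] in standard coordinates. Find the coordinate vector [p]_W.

Write p = c_1 f1 + ... + c_3 f3 and solve for the c_i.
Row-reducing the augmented matrix [M | p] gives c = (-4, 4, 4).
Check: -4f1 + 4f2 + 4f3 = [-12, -4, -8].

[-4, 4, 4]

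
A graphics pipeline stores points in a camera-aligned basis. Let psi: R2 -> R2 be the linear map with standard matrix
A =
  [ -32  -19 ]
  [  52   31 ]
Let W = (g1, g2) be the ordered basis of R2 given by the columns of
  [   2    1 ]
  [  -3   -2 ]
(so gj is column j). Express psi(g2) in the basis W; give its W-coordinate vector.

Column 2 of [psi]_W is the W-coordinate vector of psi(g2).
In standard coordinates psi(g2) = A g2 = [6, -10].
Converting to W: [6, -10] = 2g1 + 2g2, so the coordinate vector is [2, 2].

[2, 2]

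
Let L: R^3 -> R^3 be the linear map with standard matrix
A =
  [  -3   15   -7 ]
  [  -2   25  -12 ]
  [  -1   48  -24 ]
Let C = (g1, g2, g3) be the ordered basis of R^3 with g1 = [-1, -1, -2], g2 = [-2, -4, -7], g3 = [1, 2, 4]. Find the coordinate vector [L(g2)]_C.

[-2, 2, -3]

Column 2 of [L]_C is the C-coordinate vector of L(g2).
In standard coordinates L(g2) = A g2 = [-5, -12, -22].
Converting to C: [-5, -12, -22] = -2g1 + 2g2 - 3g3, so the coordinate vector is [-2, 2, -3].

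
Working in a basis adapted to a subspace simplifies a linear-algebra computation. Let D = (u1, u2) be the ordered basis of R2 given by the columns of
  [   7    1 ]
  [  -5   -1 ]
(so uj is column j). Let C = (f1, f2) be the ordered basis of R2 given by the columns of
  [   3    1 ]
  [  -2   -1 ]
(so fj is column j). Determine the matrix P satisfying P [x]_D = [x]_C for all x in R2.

[[2, 0], [1, 1]]

Let M have columns uj and N have columns fj. Then for every x, N [x]_C = x = M [x]_D, so P = N^(-1) M.
Since det N = -1, N^(-1) has integer entries; multiplying gives P = [[2, 0], [1, 1]].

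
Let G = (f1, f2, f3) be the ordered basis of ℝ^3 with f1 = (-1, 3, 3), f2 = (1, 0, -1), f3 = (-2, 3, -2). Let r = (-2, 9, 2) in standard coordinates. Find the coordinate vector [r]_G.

(2, 2, 1)

We seek scalars with c_1 f1 + ... + c_3 f3 = r; equivalently solve M c = r where the columns of M are f1, ..., f3.
Row-reducing the augmented matrix [M | r] gives c = (2, 2, 1).
Check: 2f1 + 2f2 + f3 = (-2, 9, 2).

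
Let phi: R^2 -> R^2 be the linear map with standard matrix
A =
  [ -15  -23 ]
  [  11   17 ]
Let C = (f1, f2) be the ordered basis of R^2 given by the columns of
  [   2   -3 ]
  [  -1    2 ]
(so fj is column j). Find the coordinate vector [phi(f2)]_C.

Compute phi(f2) = A f2 = [-1, 1] in standard coordinates.
Then write this in C-coordinates: solve for y in y_1 f1 + y_2 f2 = [-1, 1].
This gives y = [1, 1], which is column 2 of [phi]_C.

[1, 1]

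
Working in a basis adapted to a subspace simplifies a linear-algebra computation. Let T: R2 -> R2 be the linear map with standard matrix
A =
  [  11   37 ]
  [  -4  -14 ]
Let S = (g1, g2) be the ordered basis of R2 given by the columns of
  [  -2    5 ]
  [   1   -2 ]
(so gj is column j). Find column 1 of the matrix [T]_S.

(0, 3)

Column 1 of [T]_S is the S-coordinate vector of T(g1).
In standard coordinates T(g1) = A g1 = (15, -6).
Converting to S: (15, -6) = 0·g1 + 3g2, so the coordinate vector is (0, 3).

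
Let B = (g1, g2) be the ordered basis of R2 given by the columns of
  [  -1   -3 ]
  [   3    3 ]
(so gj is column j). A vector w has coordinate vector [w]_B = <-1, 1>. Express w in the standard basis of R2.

The coordinates say w = -g1 + g2; adding the scaled basis vectors gives <-2, 0>.

<-2, 0>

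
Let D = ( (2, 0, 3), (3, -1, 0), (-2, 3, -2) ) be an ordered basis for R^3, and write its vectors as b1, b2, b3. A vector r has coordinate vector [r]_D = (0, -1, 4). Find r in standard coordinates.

(-11, 13, -8)

The coordinates say r = 0·b1 - b2 + 4b3; adding the scaled basis vectors gives (-11, 13, -8).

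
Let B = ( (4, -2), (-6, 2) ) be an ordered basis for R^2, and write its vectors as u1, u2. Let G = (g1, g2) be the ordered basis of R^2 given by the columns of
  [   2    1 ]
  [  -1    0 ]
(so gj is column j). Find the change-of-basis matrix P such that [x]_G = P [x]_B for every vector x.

[[2, -2], [0, -2]]

Let M have columns uj and N have columns gj. Then for every x, N [x]_G = x = M [x]_B, so P = N^(-1) M.
Since det N = 1, N^(-1) has integer entries; multiplying gives P = [[2, -2], [0, -2]].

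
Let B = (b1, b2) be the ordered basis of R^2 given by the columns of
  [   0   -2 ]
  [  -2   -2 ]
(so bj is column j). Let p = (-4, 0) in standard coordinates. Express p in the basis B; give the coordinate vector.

(-2, 2)

[p]_B is the unique c with M c = p, where M has columns b1, b2.
System: 0c_1 - 2c_2 = -4, -2c_1 - 2c_2 = 0; solving gives c_1 = -2, c_2 = 2.
Check: -2b1 + 2b2 = (-4, 0).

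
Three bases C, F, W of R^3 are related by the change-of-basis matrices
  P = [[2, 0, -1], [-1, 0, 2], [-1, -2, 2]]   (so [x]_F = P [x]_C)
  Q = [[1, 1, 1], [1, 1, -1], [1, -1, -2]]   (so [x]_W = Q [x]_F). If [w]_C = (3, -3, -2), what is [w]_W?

Apply P to get F-coordinates (8, -7, -1), then Q to get W-coordinates.
The result is [w]_W = (0, 2, 17).

(0, 2, 17)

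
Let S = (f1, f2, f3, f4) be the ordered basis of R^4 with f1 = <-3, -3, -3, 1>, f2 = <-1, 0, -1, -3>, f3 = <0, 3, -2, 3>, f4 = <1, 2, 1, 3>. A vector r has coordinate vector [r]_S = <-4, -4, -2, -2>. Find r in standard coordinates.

r = M [r]_S, where M has columns f1, ..., f4.
Carrying out the matrix-vector product, r = <14, 2, 18, -4>.

<14, 2, 18, -4>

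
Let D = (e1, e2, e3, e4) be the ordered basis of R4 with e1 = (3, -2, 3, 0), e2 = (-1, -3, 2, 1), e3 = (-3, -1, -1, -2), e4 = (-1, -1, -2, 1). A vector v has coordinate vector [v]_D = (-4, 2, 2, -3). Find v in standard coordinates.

(-17, 3, -4, -5)

The coordinates say v = -4e1 + 2e2 + 2e3 - 3e4; adding the scaled basis vectors gives (-17, 3, -4, -5).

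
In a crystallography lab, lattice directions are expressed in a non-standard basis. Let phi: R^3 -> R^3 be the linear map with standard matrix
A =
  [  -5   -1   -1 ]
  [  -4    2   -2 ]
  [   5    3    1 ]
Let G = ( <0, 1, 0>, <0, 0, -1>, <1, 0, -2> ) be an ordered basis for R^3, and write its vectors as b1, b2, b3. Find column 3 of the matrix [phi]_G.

Compute phi(b3) = A b3 = <-3, 0, 3> in standard coordinates.
Then write this in G-coordinates: solve for y in y_1 b1 + ... + y_3 b3 = <-3, 0, 3>.
This gives y = <0, 3, -3>, which is column 3 of [phi]_G.

<0, 3, -3>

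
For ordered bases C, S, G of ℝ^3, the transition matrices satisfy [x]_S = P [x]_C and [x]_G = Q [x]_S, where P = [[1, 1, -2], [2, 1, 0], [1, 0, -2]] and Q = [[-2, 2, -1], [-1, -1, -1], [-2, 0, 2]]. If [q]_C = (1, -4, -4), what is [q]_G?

(-23, -12, 8)

First [q]_S = P [q]_C = (5, -2, 9).
Then [q]_G = Q [q]_S = (-23, -12, 8).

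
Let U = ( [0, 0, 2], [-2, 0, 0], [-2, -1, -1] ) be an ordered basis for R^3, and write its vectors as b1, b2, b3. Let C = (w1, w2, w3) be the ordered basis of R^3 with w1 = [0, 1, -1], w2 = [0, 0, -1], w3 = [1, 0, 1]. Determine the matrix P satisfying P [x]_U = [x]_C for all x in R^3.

[[0, 0, -1], [-2, -2, 0], [0, -2, -2]]

Column j of P is [bj]_C, since P maps U-coordinates to C-coordinates.
Expressing b1 in C: b1 = 0·w1 - 2w2 + 0·w3, so column 1 of P is [0, -2, 0].
Doing the same for each bj gives P = [[0, 0, -1], [-2, -2, 0], [0, -2, -2]].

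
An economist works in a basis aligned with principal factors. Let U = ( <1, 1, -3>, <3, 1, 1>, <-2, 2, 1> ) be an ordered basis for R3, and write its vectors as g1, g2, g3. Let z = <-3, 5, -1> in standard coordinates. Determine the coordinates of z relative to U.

<1, 0, 2>

[z]_U is the unique c with M c = z, where M has columns g1, ..., g3.
Row-reducing the augmented matrix [M | z] gives c = (1, 0, 2).
Check: g1 + 0·g2 + 2g3 = <-3, 5, -1>.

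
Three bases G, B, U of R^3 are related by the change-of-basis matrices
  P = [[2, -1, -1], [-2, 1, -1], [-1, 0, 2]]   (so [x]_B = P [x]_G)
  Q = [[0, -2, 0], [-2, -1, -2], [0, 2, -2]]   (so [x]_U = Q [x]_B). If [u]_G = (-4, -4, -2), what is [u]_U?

(-12, -2, 12)

Composing the changes, [u]_U = Q P [u]_G.
Q P = [[4, -2, 2], [0, 1, -1], [-2, 2, -6]]; applying this to (-4, -4, -2) gives (-12, -2, 12).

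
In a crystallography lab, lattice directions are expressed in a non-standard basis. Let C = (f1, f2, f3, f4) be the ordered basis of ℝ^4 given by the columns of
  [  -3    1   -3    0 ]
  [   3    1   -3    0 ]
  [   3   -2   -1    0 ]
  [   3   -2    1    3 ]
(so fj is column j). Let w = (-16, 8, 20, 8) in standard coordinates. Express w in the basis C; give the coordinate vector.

(4, -4, 0, -4)

Write w = c_1 f1 + ... + c_4 f4 and solve for the c_i.
Row-reducing the augmented matrix [M | w] gives c = (4, -4, 0, -4).
Check: 4f1 - 4f2 + 0·f3 - 4f4 = (-16, 8, 20, 8).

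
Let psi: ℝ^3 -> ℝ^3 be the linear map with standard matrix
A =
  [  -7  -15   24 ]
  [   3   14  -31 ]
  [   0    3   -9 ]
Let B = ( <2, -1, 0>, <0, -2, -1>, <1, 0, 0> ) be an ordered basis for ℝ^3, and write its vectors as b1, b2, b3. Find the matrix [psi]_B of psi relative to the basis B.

With P the matrix whose columns are b1, ..., b3, [psi]_B = P^(-1) A P.
Column by column: psi(b1) = A b1 = <1, -8, -3>; its B-coordinates <2, 3, -3> give column 1.
Continuing for each basis vector yields [psi]_B = [[2, 3, -3], [3, -3, 0], [-3, 0, -1]].

[[2, 3, -3], [3, -3, 0], [-3, 0, -1]]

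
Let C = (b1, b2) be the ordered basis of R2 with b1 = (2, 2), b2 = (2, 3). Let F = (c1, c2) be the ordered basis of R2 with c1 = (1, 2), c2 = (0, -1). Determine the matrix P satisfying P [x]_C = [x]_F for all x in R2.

[[2, 2], [2, 1]]

Let M have columns bj and N have columns cj. Then for every x, N [x]_F = x = M [x]_C, so P = N^(-1) M.
Since det N = -1, N^(-1) has integer entries; multiplying gives P = [[2, 2], [2, 1]].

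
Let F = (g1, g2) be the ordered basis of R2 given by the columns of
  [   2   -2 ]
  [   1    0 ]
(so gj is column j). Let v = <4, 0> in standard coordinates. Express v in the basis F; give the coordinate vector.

[v]_F is the unique c with M c = v, where M has columns g1, g2.
System: 2c_1 - 2c_2 = 4, c_1 + 0c_2 = 0; solving gives c_1 = 0, c_2 = -2.
Check: 0·g1 - 2g2 = <4, 0>.

<0, -2>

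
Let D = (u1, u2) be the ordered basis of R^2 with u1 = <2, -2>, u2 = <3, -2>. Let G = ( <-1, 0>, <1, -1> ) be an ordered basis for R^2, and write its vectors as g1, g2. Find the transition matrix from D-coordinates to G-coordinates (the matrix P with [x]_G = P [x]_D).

Take x = uj: its D-coordinates are the j-th standard unit vector, so P e_j — column j of P — equals [uj]_G.
u1 = 0·g1 + 2g2, giving column 1 = <0, 2>; repeating for each j gives P = [[0, -1], [2, 2]].

[[0, -1], [2, 2]]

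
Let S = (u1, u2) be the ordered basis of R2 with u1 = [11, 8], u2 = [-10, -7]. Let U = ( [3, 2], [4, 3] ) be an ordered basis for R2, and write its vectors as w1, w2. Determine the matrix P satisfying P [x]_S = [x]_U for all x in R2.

Column j of P is [uj]_U, since P maps S-coordinates to U-coordinates.
Expressing u1 in U: u1 = w1 + 2w2, so column 1 of P is [1, 2].
Doing the same for each uj gives P = [[1, -2], [2, -1]].

[[1, -2], [2, -1]]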